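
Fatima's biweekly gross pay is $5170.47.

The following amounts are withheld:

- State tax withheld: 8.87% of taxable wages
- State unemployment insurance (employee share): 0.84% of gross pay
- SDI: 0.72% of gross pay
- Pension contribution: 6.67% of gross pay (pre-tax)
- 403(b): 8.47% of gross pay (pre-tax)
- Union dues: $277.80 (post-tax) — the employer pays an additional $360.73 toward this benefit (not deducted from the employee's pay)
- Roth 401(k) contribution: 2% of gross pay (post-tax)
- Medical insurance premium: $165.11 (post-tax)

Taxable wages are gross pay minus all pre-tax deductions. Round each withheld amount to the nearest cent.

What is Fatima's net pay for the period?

Pension contribution: $5170.47 × 0.0667 = $344.87
403(b): $5170.47 × 0.0847 = $437.94
Pre-tax total = $344.87 + $437.94 = $782.81
Taxable wages = $5170.47 − $782.81 = $4387.66
State tax withheld: $4387.66 × 0.0887 = $389.19
SDI: $5170.47 × 0.0072 = $37.23
State unemployment insurance (employee share): $5170.47 × 0.0084 = $43.43
Roth 401(k) contribution: $5170.47 × 0.02 = $103.41
Union dues: $277.80
Medical insurance premium: $165.11
(Employer's $360.73 toward union dues is not withheld from the employee.)
Total deductions = $344.87 + $437.94 + $389.19 + $37.23 + $43.43 + $103.41 + $277.80 + $165.11 = $1798.98
Net pay = $5170.47 − $1798.98 = $3371.49

$3371.49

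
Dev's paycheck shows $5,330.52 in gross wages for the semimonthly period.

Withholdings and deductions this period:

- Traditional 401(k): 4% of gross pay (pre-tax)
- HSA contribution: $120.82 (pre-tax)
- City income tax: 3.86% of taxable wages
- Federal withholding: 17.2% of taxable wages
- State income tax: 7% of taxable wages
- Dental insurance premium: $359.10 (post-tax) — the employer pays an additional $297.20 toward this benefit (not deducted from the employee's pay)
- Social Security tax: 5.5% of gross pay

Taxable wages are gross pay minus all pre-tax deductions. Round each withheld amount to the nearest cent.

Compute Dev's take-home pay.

$2,942.20

HSA contribution: $120.82
Traditional 401(k): $5,330.52 × 0.04 = $213.22
Pre-tax total = $120.82 + $213.22 = $334.04
Taxable wages = $5,330.52 − $334.04 = $4,996.48
State income tax: $4,996.48 × 0.07 = $349.75
City income tax: $4,996.48 × 0.0386 = $192.86
Federal withholding: $4,996.48 × 0.172 = $859.39
Social Security tax: $5,330.52 × 0.055 = $293.18
Dental insurance premium: $359.10
(Employer's $297.20 toward dental insurance premium is not withheld from the employee.)
Total deductions = $120.82 + $213.22 + $349.75 + $192.86 + $859.39 + $293.18 + $359.10 = $2,388.32
Net pay = $5,330.52 − $2,388.32 = $2,942.20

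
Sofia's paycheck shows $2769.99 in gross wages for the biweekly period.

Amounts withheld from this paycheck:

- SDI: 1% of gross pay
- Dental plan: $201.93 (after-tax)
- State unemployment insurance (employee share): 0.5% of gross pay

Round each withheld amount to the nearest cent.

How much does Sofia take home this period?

$2526.51

State unemployment insurance (employee share): $2769.99 × 0.005 = $13.85
SDI: $2769.99 × 0.01 = $27.70
Dental plan: $201.93
Total deductions = $13.85 + $27.70 + $201.93 = $243.48
Net pay = $2769.99 − $243.48 = $2526.51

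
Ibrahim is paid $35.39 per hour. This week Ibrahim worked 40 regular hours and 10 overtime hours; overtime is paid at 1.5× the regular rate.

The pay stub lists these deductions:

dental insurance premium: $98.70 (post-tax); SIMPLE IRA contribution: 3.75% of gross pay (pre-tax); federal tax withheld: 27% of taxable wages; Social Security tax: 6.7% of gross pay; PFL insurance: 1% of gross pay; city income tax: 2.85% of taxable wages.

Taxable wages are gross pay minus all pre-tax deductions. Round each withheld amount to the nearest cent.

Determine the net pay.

Regular pay: 40 × $35.39 = $1,415.60
Overtime pay: 10 × $35.39 × 1.5 = $530.85
Gross pay = $1,415.60 + $530.85 = $1,946.45
SIMPLE IRA contribution: $1,946.45 × 0.0375 = $72.99
Taxable wages = $1,946.45 − $72.99 = $1,873.46
Federal tax withheld: $1,873.46 × 0.27 = $505.83
City income tax: $1,873.46 × 0.0285 = $53.39
PFL insurance: $1,946.45 × 0.01 = $19.46
Social Security tax: $1,946.45 × 0.067 = $130.41
Dental insurance premium: $98.70
Total deductions = $72.99 + $505.83 + $53.39 + $19.46 + $130.41 + $98.70 = $880.78
Net pay = $1,946.45 − $880.78 = $1,065.67

$1,065.67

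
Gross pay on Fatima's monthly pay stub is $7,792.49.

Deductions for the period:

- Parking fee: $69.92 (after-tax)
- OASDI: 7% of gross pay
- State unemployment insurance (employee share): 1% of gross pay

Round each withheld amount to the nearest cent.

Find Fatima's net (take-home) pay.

$7,099.18

State unemployment insurance (employee share): $7,792.49 × 0.01 = $77.92
OASDI: $7,792.49 × 0.07 = $545.47
Parking fee: $69.92
Total deductions = $77.92 + $545.47 + $69.92 = $693.31
Net pay = $7,792.49 − $693.31 = $7,099.18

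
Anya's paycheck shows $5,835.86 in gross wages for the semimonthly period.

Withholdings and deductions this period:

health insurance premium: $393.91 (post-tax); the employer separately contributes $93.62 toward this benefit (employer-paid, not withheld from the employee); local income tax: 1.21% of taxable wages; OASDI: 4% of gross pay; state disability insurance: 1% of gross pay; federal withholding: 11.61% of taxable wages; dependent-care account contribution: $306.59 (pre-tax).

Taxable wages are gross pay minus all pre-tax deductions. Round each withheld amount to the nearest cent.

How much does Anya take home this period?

$4,134.72

Dependent-care account contribution: $306.59
Taxable wages = $5,835.86 − $306.59 = $5,529.27
Local income tax: $5,529.27 × 0.0121 = $66.90
Federal withholding: $5,529.27 × 0.1161 = $641.95
OASDI: $5,835.86 × 0.04 = $233.43
State disability insurance: $5,835.86 × 0.01 = $58.36
Health insurance premium: $393.91
(Employer's $93.62 toward health insurance premium is not withheld from the employee.)
Total deductions = $306.59 + $66.90 + $641.95 + $233.43 + $58.36 + $393.91 = $1,701.14
Net pay = $5,835.86 − $1,701.14 = $4,134.72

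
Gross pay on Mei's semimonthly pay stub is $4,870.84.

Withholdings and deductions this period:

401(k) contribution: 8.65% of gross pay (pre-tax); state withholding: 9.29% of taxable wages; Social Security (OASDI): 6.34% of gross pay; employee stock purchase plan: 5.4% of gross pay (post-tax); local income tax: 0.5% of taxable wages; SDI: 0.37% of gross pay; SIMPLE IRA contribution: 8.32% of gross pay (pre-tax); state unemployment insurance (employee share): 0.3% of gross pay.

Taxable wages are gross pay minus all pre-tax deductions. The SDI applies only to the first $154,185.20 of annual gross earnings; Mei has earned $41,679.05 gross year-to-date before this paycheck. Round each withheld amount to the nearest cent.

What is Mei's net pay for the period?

401(k) contribution: $4,870.84 × 0.0865 = $421.33
SIMPLE IRA contribution: $4,870.84 × 0.0832 = $405.25
Pre-tax total = $421.33 + $405.25 = $826.58
Taxable wages = $4,870.84 − $826.58 = $4,044.26
State withholding: $4,044.26 × 0.0929 = $375.71
Local income tax: $4,044.26 × 0.005 = $20.22
Social Security (OASDI): $4,870.84 × 0.0634 = $308.81
State unemployment insurance (employee share): $4,870.84 × 0.003 = $14.61
SDI: cap not yet reached, full $4,870.84 is subject → $4,870.84 × 0.0037 = $18.02
Employee stock purchase plan: $4,870.84 × 0.054 = $263.03
Total deductions = $421.33 + $405.25 + $375.71 + $20.22 + $308.81 + $14.61 + $18.02 + $263.03 = $1,826.98
Net pay = $4,870.84 − $1,826.98 = $3,043.86

$3,043.86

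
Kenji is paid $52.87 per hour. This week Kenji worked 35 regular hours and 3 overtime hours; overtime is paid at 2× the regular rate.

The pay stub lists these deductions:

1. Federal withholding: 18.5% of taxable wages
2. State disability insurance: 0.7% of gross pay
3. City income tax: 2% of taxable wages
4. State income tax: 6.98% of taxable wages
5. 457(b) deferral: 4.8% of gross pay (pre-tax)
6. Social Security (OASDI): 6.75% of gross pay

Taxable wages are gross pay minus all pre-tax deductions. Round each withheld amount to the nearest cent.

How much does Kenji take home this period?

Regular pay: 35 × $52.87 = $1,850.45
Overtime pay: 3 × $52.87 × 2 = $317.22
Gross pay = $1,850.45 + $317.22 = $2,167.67
457(b) deferral: $2,167.67 × 0.048 = $104.05
Taxable wages = $2,167.67 − $104.05 = $2,063.62
City income tax: $2,063.62 × 0.02 = $41.27
State income tax: $2,063.62 × 0.0698 = $144.04
Federal withholding: $2,063.62 × 0.185 = $381.77
State disability insurance: $2,167.67 × 0.007 = $15.17
Social Security (OASDI): $2,167.67 × 0.0675 = $146.32
Total deductions = $104.05 + $41.27 + $144.04 + $381.77 + $15.17 + $146.32 = $832.62
Net pay = $2,167.67 − $832.62 = $1,335.05

$1,335.05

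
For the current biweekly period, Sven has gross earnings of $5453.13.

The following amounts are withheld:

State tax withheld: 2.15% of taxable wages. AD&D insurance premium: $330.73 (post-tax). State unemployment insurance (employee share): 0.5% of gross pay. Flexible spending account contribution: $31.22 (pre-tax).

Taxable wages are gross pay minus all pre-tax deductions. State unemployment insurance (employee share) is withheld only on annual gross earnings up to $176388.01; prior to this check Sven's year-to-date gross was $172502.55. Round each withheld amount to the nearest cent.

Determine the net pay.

$4955.18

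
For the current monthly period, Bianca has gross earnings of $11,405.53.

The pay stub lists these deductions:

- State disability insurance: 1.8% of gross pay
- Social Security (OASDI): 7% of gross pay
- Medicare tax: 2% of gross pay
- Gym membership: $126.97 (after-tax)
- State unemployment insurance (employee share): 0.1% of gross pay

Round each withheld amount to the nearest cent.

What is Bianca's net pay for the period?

State unemployment insurance (employee share): $11,405.53 × 0.001 = $11.41
Medicare tax: $11,405.53 × 0.02 = $228.11
Social Security (OASDI): $11,405.53 × 0.07 = $798.39
State disability insurance: $11,405.53 × 0.018 = $205.30
Gym membership: $126.97
Total deductions = $11.41 + $228.11 + $798.39 + $205.30 + $126.97 = $1,370.18
Net pay = $11,405.53 − $1,370.18 = $10,035.35

$10,035.35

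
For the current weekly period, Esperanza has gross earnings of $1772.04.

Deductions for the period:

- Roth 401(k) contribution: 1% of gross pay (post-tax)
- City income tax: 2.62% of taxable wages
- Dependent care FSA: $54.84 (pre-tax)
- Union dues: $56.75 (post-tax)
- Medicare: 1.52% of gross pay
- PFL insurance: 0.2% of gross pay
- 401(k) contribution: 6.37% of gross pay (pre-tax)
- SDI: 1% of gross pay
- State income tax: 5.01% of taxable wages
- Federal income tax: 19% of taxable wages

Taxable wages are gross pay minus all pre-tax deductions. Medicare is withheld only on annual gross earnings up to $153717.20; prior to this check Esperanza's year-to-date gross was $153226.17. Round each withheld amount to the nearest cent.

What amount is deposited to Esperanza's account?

Dependent care FSA: $54.84
401(k) contribution: $1772.04 × 0.0637 = $112.88
Pre-tax total = $54.84 + $112.88 = $167.72
Taxable wages = $1772.04 − $167.72 = $1604.32
City income tax: $1604.32 × 0.0262 = $42.03
Federal income tax: $1604.32 × 0.19 = $304.82
State income tax: $1604.32 × 0.0501 = $80.38
Medicare: only $153717.20 − $153226.17 = $491.03 of this check is subject → $491.03 × 0.0152 = $7.46
SDI: $1772.04 × 0.01 = $17.72
PFL insurance: $1772.04 × 0.002 = $3.54
Roth 401(k) contribution: $1772.04 × 0.01 = $17.72
Union dues: $56.75
Total deductions = $54.84 + $112.88 + $42.03 + $304.82 + $80.38 + $7.46 + $17.72 + $3.54 + $17.72 + $56.75 = $698.14
Net pay = $1772.04 − $698.14 = $1073.90

$1073.90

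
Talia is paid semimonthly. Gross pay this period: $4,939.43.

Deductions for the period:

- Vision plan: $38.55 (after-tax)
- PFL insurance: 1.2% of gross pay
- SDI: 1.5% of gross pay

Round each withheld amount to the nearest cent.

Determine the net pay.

$4,767.52

SDI: $4,939.43 × 0.015 = $74.09
PFL insurance: $4,939.43 × 0.012 = $59.27
Vision plan: $38.55
Total deductions = $74.09 + $59.27 + $38.55 = $171.91
Net pay = $4,939.43 − $171.91 = $4,767.52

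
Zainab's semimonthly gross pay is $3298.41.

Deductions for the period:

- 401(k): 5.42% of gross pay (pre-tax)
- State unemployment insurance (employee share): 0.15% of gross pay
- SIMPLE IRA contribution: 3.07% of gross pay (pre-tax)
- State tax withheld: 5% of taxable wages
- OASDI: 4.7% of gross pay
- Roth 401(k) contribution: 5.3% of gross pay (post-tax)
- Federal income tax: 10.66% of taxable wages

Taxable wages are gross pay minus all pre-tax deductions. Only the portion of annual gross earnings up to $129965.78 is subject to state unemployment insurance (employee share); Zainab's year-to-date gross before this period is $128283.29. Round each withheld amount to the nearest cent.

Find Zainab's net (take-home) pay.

401(k): $3298.41 × 0.0542 = $178.77
SIMPLE IRA contribution: $3298.41 × 0.0307 = $101.26
Pre-tax total = $178.77 + $101.26 = $280.03
Taxable wages = $3298.41 − $280.03 = $3018.38
State tax withheld: $3018.38 × 0.05 = $150.92
Federal income tax: $3018.38 × 0.1066 = $321.76
State unemployment insurance (employee share): only $129965.78 − $128283.29 = $1682.49 of this check is subject → $1682.49 × 0.0015 = $2.52
OASDI: $3298.41 × 0.047 = $155.03
Roth 401(k) contribution: $3298.41 × 0.053 = $174.82
Total deductions = $178.77 + $101.26 + $150.92 + $321.76 + $2.52 + $155.03 + $174.82 = $1085.08
Net pay = $3298.41 − $1085.08 = $2213.33

$2213.33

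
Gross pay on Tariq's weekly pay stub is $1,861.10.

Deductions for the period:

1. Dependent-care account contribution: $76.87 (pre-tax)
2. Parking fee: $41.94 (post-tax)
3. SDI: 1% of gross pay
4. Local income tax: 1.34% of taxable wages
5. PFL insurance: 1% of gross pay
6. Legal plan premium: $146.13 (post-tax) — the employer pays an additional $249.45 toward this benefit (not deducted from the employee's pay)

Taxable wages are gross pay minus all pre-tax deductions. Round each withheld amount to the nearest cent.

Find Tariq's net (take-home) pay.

$1,535.03

Dependent-care account contribution: $76.87
Taxable wages = $1,861.10 − $76.87 = $1,784.23
Local income tax: $1,784.23 × 0.0134 = $23.91
SDI: $1,861.10 × 0.01 = $18.61
PFL insurance: $1,861.10 × 0.01 = $18.61
Legal plan premium: $146.13
Parking fee: $41.94
(Employer's $249.45 toward legal plan premium is not withheld from the employee.)
Total deductions = $76.87 + $23.91 + $18.61 + $18.61 + $146.13 + $41.94 = $326.07
Net pay = $1,861.10 − $326.07 = $1,535.03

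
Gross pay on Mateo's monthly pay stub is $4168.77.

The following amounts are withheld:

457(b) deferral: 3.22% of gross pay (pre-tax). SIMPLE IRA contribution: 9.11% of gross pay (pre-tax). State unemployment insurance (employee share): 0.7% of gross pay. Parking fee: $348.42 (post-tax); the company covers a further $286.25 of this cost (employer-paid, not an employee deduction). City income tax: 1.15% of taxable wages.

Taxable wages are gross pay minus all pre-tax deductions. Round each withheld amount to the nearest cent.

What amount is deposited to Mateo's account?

SIMPLE IRA contribution: $4168.77 × 0.0911 = $379.77
457(b) deferral: $4168.77 × 0.0322 = $134.23
Pre-tax total = $379.77 + $134.23 = $514.00
Taxable wages = $4168.77 − $514.00 = $3654.77
City income tax: $3654.77 × 0.0115 = $42.03
State unemployment insurance (employee share): $4168.77 × 0.007 = $29.18
Parking fee: $348.42
(Employer's $286.25 toward parking fee is not withheld from the employee.)
Total deductions = $379.77 + $134.23 + $42.03 + $29.18 + $348.42 = $933.63
Net pay = $4168.77 − $933.63 = $3235.14

$3235.14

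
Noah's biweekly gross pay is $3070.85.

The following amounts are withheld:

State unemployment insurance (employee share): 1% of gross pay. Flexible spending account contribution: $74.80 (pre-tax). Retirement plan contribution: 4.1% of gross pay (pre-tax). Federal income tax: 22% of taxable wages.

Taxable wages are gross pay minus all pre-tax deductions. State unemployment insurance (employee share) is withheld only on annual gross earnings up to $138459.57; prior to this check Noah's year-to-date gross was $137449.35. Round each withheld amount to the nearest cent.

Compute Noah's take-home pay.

Flexible spending account contribution: $74.80
Retirement plan contribution: $3070.85 × 0.041 = $125.90
Pre-tax total = $74.80 + $125.90 = $200.70
Taxable wages = $3070.85 − $200.70 = $2870.15
Federal income tax: $2870.15 × 0.22 = $631.43
State unemployment insurance (employee share): only $138459.57 − $137449.35 = $1010.22 of this check is subject → $1010.22 × 0.01 = $10.10
Total deductions = $74.80 + $125.90 + $631.43 + $10.10 = $842.23
Net pay = $3070.85 − $842.23 = $2228.62

$2228.62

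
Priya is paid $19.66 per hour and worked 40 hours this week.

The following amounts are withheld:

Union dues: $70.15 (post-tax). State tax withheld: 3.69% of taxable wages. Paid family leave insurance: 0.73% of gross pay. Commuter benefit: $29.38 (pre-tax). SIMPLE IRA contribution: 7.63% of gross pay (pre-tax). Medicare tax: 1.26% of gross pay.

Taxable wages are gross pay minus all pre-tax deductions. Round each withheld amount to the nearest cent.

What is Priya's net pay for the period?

Gross pay: 40 × $19.66 = $786.40
SIMPLE IRA contribution: $786.40 × 0.0763 = $60.00
Commuter benefit: $29.38
Pre-tax total = $60.00 + $29.38 = $89.38
Taxable wages = $786.40 − $89.38 = $697.02
State tax withheld: $697.02 × 0.0369 = $25.72
Paid family leave insurance: $786.40 × 0.0073 = $5.74
Medicare tax: $786.40 × 0.0126 = $9.91
Union dues: $70.15
Total deductions = $60.00 + $29.38 + $25.72 + $5.74 + $9.91 + $70.15 = $200.90
Net pay = $786.40 − $200.90 = $585.50

$585.50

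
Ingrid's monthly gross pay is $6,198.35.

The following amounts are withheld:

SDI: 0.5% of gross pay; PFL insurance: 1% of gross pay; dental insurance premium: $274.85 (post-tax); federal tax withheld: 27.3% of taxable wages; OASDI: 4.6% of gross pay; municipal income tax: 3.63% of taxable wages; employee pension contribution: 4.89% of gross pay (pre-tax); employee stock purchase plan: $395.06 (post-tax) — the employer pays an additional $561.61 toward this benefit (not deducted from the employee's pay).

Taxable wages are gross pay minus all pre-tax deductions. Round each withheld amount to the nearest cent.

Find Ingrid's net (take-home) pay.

$3,023.85

Employee pension contribution: $6,198.35 × 0.0489 = $303.10
Taxable wages = $6,198.35 − $303.10 = $5,895.25
Municipal income tax: $5,895.25 × 0.0363 = $214.00
Federal tax withheld: $5,895.25 × 0.273 = $1,609.40
SDI: $6,198.35 × 0.005 = $30.99
OASDI: $6,198.35 × 0.046 = $285.12
PFL insurance: $6,198.35 × 0.01 = $61.98
Dental insurance premium: $274.85
Employee stock purchase plan: $395.06
(Employer's $561.61 toward employee stock purchase plan is not withheld from the employee.)
Total deductions = $303.10 + $214.00 + $1,609.40 + $30.99 + $285.12 + $61.98 + $274.85 + $395.06 = $3,174.50
Net pay = $6,198.35 − $3,174.50 = $3,023.85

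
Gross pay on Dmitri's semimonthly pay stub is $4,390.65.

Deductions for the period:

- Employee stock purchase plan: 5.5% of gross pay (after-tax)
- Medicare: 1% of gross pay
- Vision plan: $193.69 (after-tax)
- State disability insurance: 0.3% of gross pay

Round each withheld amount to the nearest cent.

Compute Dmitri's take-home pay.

Medicare: $4,390.65 × 0.01 = $43.91
State disability insurance: $4,390.65 × 0.003 = $13.17
Employee stock purchase plan: $4,390.65 × 0.055 = $241.49
Vision plan: $193.69
Total deductions = $43.91 + $13.17 + $241.49 + $193.69 = $492.26
Net pay = $4,390.65 − $492.26 = $3,898.39

$3,898.39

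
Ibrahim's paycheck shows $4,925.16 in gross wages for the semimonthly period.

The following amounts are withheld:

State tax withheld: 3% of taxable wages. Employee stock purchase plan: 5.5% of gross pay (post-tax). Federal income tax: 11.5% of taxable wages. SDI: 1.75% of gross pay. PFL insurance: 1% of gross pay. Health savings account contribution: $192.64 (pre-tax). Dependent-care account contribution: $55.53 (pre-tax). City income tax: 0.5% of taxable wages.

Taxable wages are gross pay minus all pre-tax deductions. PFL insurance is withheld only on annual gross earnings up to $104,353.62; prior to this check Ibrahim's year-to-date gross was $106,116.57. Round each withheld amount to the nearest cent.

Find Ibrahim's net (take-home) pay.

$3,618.38

Health savings account contribution: $192.64
Dependent-care account contribution: $55.53
Pre-tax total = $192.64 + $55.53 = $248.17
Taxable wages = $4,925.16 − $248.17 = $4,676.99
State tax withheld: $4,676.99 × 0.03 = $140.31
Federal income tax: $4,676.99 × 0.115 = $537.85
City income tax: $4,676.99 × 0.005 = $23.38
SDI: $4,925.16 × 0.0175 = $86.19
PFL insurance: annual cap $104,353.62 already reached (YTD $106,116.57), so $0.00
Employee stock purchase plan: $4,925.16 × 0.055 = $270.88
Total deductions = $192.64 + $55.53 + $140.31 + $537.85 + $23.38 + $86.19 + $0.00 + $270.88 = $1,306.78
Net pay = $4,925.16 − $1,306.78 = $3,618.38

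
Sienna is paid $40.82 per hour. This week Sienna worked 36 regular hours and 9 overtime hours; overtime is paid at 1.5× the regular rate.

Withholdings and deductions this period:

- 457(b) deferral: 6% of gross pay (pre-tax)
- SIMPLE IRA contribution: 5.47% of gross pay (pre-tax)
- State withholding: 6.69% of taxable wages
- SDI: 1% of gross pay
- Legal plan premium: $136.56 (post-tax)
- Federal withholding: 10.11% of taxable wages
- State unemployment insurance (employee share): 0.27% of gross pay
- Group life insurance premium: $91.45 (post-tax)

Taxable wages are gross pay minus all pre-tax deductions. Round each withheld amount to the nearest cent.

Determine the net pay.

$1,234.62

Regular pay: 36 × $40.82 = $1,469.52
Overtime pay: 9 × $40.82 × 1.5 = $551.07
Gross pay = $1,469.52 + $551.07 = $2,020.59
457(b) deferral: $2,020.59 × 0.06 = $121.24
SIMPLE IRA contribution: $2,020.59 × 0.0547 = $110.53
Pre-tax total = $121.24 + $110.53 = $231.77
Taxable wages = $2,020.59 − $231.77 = $1,788.82
State withholding: $1,788.82 × 0.0669 = $119.67
Federal withholding: $1,788.82 × 0.1011 = $180.85
State unemployment insurance (employee share): $2,020.59 × 0.0027 = $5.46
SDI: $2,020.59 × 0.01 = $20.21
Group life insurance premium: $91.45
Legal plan premium: $136.56
Total deductions = $121.24 + $110.53 + $119.67 + $180.85 + $5.46 + $20.21 + $91.45 + $136.56 = $785.97
Net pay = $2,020.59 − $785.97 = $1,234.62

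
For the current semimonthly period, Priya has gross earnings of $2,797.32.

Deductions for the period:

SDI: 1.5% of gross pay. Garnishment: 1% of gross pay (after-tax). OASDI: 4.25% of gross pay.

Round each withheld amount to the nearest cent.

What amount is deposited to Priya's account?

$2,608.50

OASDI: $2,797.32 × 0.0425 = $118.89
SDI: $2,797.32 × 0.015 = $41.96
Garnishment: $2,797.32 × 0.01 = $27.97
Total deductions = $118.89 + $41.96 + $27.97 = $188.82
Net pay = $2,797.32 − $188.82 = $2,608.50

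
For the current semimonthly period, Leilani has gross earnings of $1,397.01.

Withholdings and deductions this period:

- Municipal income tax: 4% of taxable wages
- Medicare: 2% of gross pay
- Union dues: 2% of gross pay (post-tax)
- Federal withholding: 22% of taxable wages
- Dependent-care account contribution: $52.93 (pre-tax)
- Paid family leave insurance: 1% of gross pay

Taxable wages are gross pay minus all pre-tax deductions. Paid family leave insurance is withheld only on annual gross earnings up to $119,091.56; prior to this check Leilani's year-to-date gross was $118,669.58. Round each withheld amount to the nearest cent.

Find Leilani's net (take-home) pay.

Dependent-care account contribution: $52.93
Taxable wages = $1,397.01 − $52.93 = $1,344.08
Federal withholding: $1,344.08 × 0.22 = $295.70
Municipal income tax: $1,344.08 × 0.04 = $53.76
Medicare: $1,397.01 × 0.02 = $27.94
Paid family leave insurance: only $119,091.56 − $118,669.58 = $421.98 of this check is subject → $421.98 × 0.01 = $4.22
Union dues: $1,397.01 × 0.02 = $27.94
Total deductions = $52.93 + $295.70 + $53.76 + $27.94 + $4.22 + $27.94 = $462.49
Net pay = $1,397.01 − $462.49 = $934.52

$934.52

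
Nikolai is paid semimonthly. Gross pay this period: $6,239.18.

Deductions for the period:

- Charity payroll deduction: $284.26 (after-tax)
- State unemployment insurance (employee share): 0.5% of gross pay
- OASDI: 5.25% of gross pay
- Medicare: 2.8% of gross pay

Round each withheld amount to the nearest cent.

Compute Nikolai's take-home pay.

OASDI: $6,239.18 × 0.0525 = $327.56
Medicare: $6,239.18 × 0.028 = $174.70
State unemployment insurance (employee share): $6,239.18 × 0.005 = $31.20
Charity payroll deduction: $284.26
Total deductions = $327.56 + $174.70 + $31.20 + $284.26 = $817.72
Net pay = $6,239.18 − $817.72 = $5,421.46

$5,421.46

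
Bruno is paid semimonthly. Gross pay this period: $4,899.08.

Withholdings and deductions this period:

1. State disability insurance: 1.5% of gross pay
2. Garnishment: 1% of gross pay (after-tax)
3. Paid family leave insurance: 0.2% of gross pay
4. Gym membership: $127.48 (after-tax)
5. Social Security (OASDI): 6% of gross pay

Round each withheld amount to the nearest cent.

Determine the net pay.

$4,345.38

Paid family leave insurance: $4,899.08 × 0.002 = $9.80
State disability insurance: $4,899.08 × 0.015 = $73.49
Social Security (OASDI): $4,899.08 × 0.06 = $293.94
Gym membership: $127.48
Garnishment: $4,899.08 × 0.01 = $48.99
Total deductions = $9.80 + $73.49 + $293.94 + $127.48 + $48.99 = $553.70
Net pay = $4,899.08 − $553.70 = $4,345.38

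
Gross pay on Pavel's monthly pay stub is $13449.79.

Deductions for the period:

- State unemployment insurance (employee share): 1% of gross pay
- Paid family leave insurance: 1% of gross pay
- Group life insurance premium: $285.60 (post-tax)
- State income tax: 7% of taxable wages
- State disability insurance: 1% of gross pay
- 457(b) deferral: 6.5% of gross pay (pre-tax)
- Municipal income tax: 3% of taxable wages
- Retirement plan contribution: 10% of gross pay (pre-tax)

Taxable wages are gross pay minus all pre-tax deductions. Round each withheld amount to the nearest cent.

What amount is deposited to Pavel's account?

$9418.41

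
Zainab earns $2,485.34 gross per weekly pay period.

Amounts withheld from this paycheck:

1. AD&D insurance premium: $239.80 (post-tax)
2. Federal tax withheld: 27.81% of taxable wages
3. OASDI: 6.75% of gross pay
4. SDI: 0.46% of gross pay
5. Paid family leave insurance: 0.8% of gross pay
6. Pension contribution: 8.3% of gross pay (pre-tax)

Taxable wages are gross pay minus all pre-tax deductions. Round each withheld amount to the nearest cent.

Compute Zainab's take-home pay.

$1,206.38

Pension contribution: $2,485.34 × 0.083 = $206.28
Taxable wages = $2,485.34 − $206.28 = $2,279.06
Federal tax withheld: $2,279.06 × 0.2781 = $633.81
Paid family leave insurance: $2,485.34 × 0.008 = $19.88
SDI: $2,485.34 × 0.0046 = $11.43
OASDI: $2,485.34 × 0.0675 = $167.76
AD&D insurance premium: $239.80
Total deductions = $206.28 + $633.81 + $19.88 + $11.43 + $167.76 + $239.80 = $1,278.96
Net pay = $2,485.34 − $1,278.96 = $1,206.38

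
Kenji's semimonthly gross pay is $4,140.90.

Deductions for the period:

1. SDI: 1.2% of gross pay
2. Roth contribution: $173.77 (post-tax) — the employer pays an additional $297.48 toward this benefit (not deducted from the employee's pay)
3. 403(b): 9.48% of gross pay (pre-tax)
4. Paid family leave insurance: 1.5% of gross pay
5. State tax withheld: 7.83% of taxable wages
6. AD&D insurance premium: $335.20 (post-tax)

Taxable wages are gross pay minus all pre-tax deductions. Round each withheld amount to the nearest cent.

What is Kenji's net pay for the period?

403(b): $4,140.90 × 0.0948 = $392.56
Taxable wages = $4,140.90 − $392.56 = $3,748.34
State tax withheld: $3,748.34 × 0.0783 = $293.50
SDI: $4,140.90 × 0.012 = $49.69
Paid family leave insurance: $4,140.90 × 0.015 = $62.11
AD&D insurance premium: $335.20
Roth contribution: $173.77
(Employer's $297.48 toward Roth contribution is not withheld from the employee.)
Total deductions = $392.56 + $293.50 + $49.69 + $62.11 + $335.20 + $173.77 = $1,306.83
Net pay = $4,140.90 − $1,306.83 = $2,834.07

$2,834.07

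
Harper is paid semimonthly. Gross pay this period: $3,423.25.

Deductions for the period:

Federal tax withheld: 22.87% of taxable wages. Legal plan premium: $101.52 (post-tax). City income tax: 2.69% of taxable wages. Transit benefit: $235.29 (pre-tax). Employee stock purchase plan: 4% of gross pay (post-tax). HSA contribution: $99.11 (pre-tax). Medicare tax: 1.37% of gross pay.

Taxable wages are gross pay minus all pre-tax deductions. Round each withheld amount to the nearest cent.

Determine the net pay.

$2,013.99

Transit benefit: $235.29
HSA contribution: $99.11
Pre-tax total = $235.29 + $99.11 = $334.40
Taxable wages = $3,423.25 − $334.40 = $3,088.85
City income tax: $3,088.85 × 0.0269 = $83.09
Federal tax withheld: $3,088.85 × 0.2287 = $706.42
Medicare tax: $3,423.25 × 0.0137 = $46.90
Employee stock purchase plan: $3,423.25 × 0.04 = $136.93
Legal plan premium: $101.52
Total deductions = $235.29 + $99.11 + $83.09 + $706.42 + $46.90 + $136.93 + $101.52 = $1,409.26
Net pay = $3,423.25 − $1,409.26 = $2,013.99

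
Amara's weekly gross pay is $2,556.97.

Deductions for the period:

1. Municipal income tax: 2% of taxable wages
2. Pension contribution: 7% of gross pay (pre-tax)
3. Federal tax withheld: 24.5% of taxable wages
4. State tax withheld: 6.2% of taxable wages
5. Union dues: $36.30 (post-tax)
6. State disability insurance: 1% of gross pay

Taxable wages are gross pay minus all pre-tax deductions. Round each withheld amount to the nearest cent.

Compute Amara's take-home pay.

Pension contribution: $2,556.97 × 0.07 = $178.99
Taxable wages = $2,556.97 − $178.99 = $2,377.98
Municipal income tax: $2,377.98 × 0.02 = $47.56
Federal tax withheld: $2,377.98 × 0.245 = $582.61
State tax withheld: $2,377.98 × 0.062 = $147.43
State disability insurance: $2,556.97 × 0.01 = $25.57
Union dues: $36.30
Total deductions = $178.99 + $47.56 + $582.61 + $147.43 + $25.57 + $36.30 = $1,018.46
Net pay = $2,556.97 − $1,018.46 = $1,538.51

$1,538.51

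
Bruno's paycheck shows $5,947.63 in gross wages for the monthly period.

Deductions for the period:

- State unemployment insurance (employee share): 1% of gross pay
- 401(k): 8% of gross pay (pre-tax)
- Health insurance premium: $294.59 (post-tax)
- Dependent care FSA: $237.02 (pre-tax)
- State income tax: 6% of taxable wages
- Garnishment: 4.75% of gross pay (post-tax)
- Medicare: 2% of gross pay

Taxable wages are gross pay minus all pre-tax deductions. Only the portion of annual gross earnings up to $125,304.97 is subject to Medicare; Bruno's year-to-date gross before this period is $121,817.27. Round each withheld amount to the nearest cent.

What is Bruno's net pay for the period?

401(k): $5,947.63 × 0.08 = $475.81
Dependent care FSA: $237.02
Pre-tax total = $475.81 + $237.02 = $712.83
Taxable wages = $5,947.63 − $712.83 = $5,234.80
State income tax: $5,234.80 × 0.06 = $314.09
Medicare: only $125,304.97 − $121,817.27 = $3,487.70 of this check is subject → $3,487.70 × 0.02 = $69.75
State unemployment insurance (employee share): $5,947.63 × 0.01 = $59.48
Garnishment: $5,947.63 × 0.0475 = $282.51
Health insurance premium: $294.59
Total deductions = $475.81 + $237.02 + $314.09 + $69.75 + $59.48 + $282.51 + $294.59 = $1,733.25
Net pay = $5,947.63 − $1,733.25 = $4,214.38

$4,214.38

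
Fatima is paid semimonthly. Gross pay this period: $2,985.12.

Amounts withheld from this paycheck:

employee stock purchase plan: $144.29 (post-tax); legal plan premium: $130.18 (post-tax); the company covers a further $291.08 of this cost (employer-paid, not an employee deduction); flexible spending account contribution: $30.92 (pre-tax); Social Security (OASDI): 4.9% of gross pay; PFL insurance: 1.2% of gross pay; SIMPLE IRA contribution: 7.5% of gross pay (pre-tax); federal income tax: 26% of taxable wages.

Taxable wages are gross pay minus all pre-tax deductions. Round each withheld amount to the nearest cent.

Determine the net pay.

$1,563.88

Flexible spending account contribution: $30.92
SIMPLE IRA contribution: $2,985.12 × 0.075 = $223.88
Pre-tax total = $30.92 + $223.88 = $254.80
Taxable wages = $2,985.12 − $254.80 = $2,730.32
Federal income tax: $2,730.32 × 0.26 = $709.88
Social Security (OASDI): $2,985.12 × 0.049 = $146.27
PFL insurance: $2,985.12 × 0.012 = $35.82
Legal plan premium: $130.18
Employee stock purchase plan: $144.29
(Employer's $291.08 toward legal plan premium is not withheld from the employee.)
Total deductions = $30.92 + $223.88 + $709.88 + $146.27 + $35.82 + $130.18 + $144.29 = $1,421.24
Net pay = $2,985.12 − $1,421.24 = $1,563.88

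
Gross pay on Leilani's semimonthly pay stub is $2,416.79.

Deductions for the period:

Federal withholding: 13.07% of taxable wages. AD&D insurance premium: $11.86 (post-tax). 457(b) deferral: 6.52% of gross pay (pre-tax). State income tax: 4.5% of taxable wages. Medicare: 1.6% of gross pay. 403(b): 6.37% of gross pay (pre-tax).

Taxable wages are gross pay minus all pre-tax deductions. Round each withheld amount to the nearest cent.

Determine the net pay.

403(b): $2,416.79 × 0.0637 = $153.95
457(b) deferral: $2,416.79 × 0.0652 = $157.57
Pre-tax total = $153.95 + $157.57 = $311.52
Taxable wages = $2,416.79 − $311.52 = $2,105.27
State income tax: $2,105.27 × 0.045 = $94.74
Federal withholding: $2,105.27 × 0.1307 = $275.16
Medicare: $2,416.79 × 0.016 = $38.67
AD&D insurance premium: $11.86
Total deductions = $153.95 + $157.57 + $94.74 + $275.16 + $38.67 + $11.86 = $731.95
Net pay = $2,416.79 − $731.95 = $1,684.84

$1,684.84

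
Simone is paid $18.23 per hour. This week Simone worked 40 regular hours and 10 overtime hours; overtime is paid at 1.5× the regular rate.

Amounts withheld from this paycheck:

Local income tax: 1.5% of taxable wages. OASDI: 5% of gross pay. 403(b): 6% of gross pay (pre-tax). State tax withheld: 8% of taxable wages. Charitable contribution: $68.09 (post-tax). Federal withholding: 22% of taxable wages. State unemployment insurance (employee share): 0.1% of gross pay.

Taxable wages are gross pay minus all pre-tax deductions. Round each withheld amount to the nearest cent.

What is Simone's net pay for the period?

Regular pay: 40 × $18.23 = $729.20
Overtime pay: 10 × $18.23 × 1.5 = $273.45
Gross pay = $729.20 + $273.45 = $1,002.65
403(b): $1,002.65 × 0.06 = $60.16
Taxable wages = $1,002.65 − $60.16 = $942.49
Local income tax: $942.49 × 0.015 = $14.14
State tax withheld: $942.49 × 0.08 = $75.40
Federal withholding: $942.49 × 0.22 = $207.35
OASDI: $1,002.65 × 0.05 = $50.13
State unemployment insurance (employee share): $1,002.65 × 0.001 = $1.00
Charitable contribution: $68.09
Total deductions = $60.16 + $14.14 + $75.40 + $207.35 + $50.13 + $1.00 + $68.09 = $476.27
Net pay = $1,002.65 − $476.27 = $526.38

$526.38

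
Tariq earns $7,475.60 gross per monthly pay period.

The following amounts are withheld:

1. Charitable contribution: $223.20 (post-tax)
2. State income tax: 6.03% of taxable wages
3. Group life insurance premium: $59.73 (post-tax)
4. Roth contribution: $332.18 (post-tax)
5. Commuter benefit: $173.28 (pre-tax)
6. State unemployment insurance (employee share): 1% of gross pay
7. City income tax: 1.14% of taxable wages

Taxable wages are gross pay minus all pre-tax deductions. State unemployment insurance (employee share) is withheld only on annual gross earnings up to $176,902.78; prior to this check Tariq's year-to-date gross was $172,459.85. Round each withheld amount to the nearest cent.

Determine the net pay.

$6,119.20

Commuter benefit: $173.28
Taxable wages = $7,475.60 − $173.28 = $7,302.32
State income tax: $7,302.32 × 0.0603 = $440.33
City income tax: $7,302.32 × 0.0114 = $83.25
State unemployment insurance (employee share): only $176,902.78 − $172,459.85 = $4,442.93 of this check is subject → $4,442.93 × 0.01 = $44.43
Charitable contribution: $223.20
Group life insurance premium: $59.73
Roth contribution: $332.18
Total deductions = $173.28 + $440.33 + $83.25 + $44.43 + $223.20 + $59.73 + $332.18 = $1,356.40
Net pay = $7,475.60 − $1,356.40 = $6,119.20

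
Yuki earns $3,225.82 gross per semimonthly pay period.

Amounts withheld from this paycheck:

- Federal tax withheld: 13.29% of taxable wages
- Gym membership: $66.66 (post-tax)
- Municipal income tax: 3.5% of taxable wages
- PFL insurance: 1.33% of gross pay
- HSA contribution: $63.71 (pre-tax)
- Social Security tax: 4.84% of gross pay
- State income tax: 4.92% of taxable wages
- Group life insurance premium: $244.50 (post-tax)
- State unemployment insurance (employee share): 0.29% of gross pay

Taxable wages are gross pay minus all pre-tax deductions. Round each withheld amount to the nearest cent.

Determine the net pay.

HSA contribution: $63.71
Taxable wages = $3,225.82 − $63.71 = $3,162.11
Municipal income tax: $3,162.11 × 0.035 = $110.67
State income tax: $3,162.11 × 0.0492 = $155.58
Federal tax withheld: $3,162.11 × 0.1329 = $420.24
Social Security tax: $3,225.82 × 0.0484 = $156.13
State unemployment insurance (employee share): $3,225.82 × 0.0029 = $9.35
PFL insurance: $3,225.82 × 0.0133 = $42.90
Gym membership: $66.66
Group life insurance premium: $244.50
Total deductions = $63.71 + $110.67 + $155.58 + $420.24 + $156.13 + $9.35 + $42.90 + $66.66 + $244.50 = $1,269.74
Net pay = $3,225.82 − $1,269.74 = $1,956.08

$1,956.08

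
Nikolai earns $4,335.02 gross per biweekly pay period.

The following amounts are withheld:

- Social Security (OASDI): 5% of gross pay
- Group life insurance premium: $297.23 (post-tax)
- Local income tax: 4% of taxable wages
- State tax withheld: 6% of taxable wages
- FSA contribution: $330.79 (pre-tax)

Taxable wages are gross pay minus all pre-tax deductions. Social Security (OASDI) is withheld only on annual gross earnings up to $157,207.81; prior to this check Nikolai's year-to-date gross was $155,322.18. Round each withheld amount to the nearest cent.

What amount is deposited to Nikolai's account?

$3,212.30

FSA contribution: $330.79
Taxable wages = $4,335.02 − $330.79 = $4,004.23
Local income tax: $4,004.23 × 0.04 = $160.17
State tax withheld: $4,004.23 × 0.06 = $240.25
Social Security (OASDI): only $157,207.81 − $155,322.18 = $1,885.63 of this check is subject → $1,885.63 × 0.05 = $94.28
Group life insurance premium: $297.23
Total deductions = $330.79 + $160.17 + $240.25 + $94.28 + $297.23 = $1,122.72
Net pay = $4,335.02 − $1,122.72 = $3,212.30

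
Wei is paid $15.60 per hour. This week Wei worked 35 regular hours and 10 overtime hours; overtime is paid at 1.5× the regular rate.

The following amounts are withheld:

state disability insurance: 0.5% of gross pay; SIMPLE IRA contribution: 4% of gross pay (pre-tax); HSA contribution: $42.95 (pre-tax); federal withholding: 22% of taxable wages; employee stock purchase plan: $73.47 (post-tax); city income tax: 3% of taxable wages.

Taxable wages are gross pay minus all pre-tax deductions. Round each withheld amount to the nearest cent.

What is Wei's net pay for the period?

Regular pay: 35 × $15.60 = $546.00
Overtime pay: 10 × $15.60 × 1.5 = $234.00
Gross pay = $546.00 + $234.00 = $780.00
SIMPLE IRA contribution: $780.00 × 0.04 = $31.20
HSA contribution: $42.95
Pre-tax total = $31.20 + $42.95 = $74.15
Taxable wages = $780.00 − $74.15 = $705.85
Federal withholding: $705.85 × 0.22 = $155.29
City income tax: $705.85 × 0.03 = $21.18
State disability insurance: $780.00 × 0.005 = $3.90
Employee stock purchase plan: $73.47
Total deductions = $31.20 + $42.95 + $155.29 + $21.18 + $3.90 + $73.47 = $327.99
Net pay = $780.00 − $327.99 = $452.01

$452.01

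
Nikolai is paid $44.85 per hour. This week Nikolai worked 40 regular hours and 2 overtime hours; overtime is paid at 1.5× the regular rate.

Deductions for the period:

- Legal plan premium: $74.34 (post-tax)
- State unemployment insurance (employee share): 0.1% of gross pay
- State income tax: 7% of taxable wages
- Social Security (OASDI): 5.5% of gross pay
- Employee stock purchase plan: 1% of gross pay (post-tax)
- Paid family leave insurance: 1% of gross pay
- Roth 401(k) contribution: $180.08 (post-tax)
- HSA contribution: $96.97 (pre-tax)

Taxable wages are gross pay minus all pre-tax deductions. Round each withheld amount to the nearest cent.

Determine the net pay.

$1,302.37

Regular pay: 40 × $44.85 = $1,794.00
Overtime pay: 2 × $44.85 × 1.5 = $134.55
Gross pay = $1,794.00 + $134.55 = $1,928.55
HSA contribution: $96.97
Taxable wages = $1,928.55 − $96.97 = $1,831.58
State income tax: $1,831.58 × 0.07 = $128.21
State unemployment insurance (employee share): $1,928.55 × 0.001 = $1.93
Social Security (OASDI): $1,928.55 × 0.055 = $106.07
Paid family leave insurance: $1,928.55 × 0.01 = $19.29
Legal plan premium: $74.34
Roth 401(k) contribution: $180.08
Employee stock purchase plan: $1,928.55 × 0.01 = $19.29
Total deductions = $96.97 + $128.21 + $1.93 + $106.07 + $19.29 + $74.34 + $180.08 + $19.29 = $626.18
Net pay = $1,928.55 − $626.18 = $1,302.37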